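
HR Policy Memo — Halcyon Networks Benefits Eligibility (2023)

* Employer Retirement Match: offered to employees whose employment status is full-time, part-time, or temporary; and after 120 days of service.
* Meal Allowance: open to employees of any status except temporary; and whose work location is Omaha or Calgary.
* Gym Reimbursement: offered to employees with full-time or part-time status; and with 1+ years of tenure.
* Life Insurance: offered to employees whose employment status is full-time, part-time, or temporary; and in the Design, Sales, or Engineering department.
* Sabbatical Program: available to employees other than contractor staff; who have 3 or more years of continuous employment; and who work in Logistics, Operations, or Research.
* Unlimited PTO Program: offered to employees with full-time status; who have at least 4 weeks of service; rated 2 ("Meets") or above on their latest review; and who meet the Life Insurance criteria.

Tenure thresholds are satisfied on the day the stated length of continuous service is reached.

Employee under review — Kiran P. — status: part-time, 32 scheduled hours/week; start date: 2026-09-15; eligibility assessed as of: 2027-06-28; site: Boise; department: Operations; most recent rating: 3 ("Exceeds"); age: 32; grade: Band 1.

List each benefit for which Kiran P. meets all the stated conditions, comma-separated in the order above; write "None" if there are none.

Service from 2026-09-15 to 2027-06-28: 286 days.
Employer Retirement Match — status part-time ✓; service 286 days ≥ 120 days ✓ → eligible.
Meal Allowance — status part-time ✓ (not excluded); site Boise ✗ (not Omaha or Calgary) → not eligible.
Gym Reimbursement — status part-time ✓; service 286 days < 1 year (≈365 days) ✗ → not eligible.
Life Insurance — status part-time ✓; dept Operations ✗ → not eligible.
Sabbatical Program — status part-time ✓ (not excluded); service 286 days < 3 years (≈1095 days) ✗ → not eligible.
Unlimited PTO Program — status part-time ✗ (requires full-time) → not eligible.

Employer Retirement Match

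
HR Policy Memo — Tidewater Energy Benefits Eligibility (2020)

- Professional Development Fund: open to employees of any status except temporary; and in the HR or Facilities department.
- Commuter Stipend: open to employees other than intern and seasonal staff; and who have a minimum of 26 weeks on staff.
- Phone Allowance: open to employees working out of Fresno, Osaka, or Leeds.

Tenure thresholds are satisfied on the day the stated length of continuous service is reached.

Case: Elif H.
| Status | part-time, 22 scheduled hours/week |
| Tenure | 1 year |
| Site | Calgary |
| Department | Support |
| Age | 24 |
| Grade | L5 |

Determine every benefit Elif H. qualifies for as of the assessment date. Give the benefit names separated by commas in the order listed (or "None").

Professional Development Fund — status part-time ✓ (not excluded); dept Support ✗ → not eligible.
Commuter Stipend — status part-time ✓ (not excluded); service 1 year ≥ 26 weeks (≈182 days) ✓ → eligible.
Phone Allowance — site Calgary ✗ (not Fresno, Osaka, or Leeds) → not eligible.

Commuter Stipend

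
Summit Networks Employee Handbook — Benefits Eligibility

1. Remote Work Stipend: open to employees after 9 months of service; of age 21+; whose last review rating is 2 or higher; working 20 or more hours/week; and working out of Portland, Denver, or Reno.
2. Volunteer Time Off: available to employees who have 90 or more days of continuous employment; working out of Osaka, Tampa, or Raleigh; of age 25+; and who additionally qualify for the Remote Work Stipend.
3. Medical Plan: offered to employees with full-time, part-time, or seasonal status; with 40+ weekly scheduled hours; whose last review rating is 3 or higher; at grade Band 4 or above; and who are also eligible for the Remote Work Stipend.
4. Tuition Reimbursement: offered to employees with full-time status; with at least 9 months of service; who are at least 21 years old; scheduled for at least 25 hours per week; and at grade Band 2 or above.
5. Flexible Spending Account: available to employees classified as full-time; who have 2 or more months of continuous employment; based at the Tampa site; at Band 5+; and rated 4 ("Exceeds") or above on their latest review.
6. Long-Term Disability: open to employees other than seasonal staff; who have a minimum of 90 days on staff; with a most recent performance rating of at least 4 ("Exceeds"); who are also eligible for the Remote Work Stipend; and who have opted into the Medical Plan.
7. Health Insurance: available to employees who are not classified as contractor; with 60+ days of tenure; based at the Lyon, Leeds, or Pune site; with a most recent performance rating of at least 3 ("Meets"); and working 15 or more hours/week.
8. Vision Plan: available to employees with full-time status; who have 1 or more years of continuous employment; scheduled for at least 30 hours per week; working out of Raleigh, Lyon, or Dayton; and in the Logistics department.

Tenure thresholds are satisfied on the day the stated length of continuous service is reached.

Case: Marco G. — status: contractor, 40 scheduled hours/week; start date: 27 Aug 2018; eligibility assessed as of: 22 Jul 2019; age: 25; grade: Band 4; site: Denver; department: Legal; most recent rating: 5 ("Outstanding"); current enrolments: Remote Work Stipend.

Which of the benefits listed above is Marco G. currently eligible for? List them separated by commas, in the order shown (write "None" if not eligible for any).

Remote Work Stipend

Service from 27 Aug 2018 to 22 Jul 2019: 329 days.
Remote Work Stipend — service 329 days ≥ 9 months (≈270 days) ✓; age 25 ≥ 21 ✓; rating 5 ≥ 2 ✓; 40 hrs/wk ≥ 20 ✓; site Denver ✓ → eligible.
Volunteer Time Off — service 329 days ≥ 90 days ✓; site Denver ✗ (not Osaka, Tampa, or Raleigh) → not eligible.
Medical Plan — status contractor ✗ (requires full-time, part-time, or seasonal) → not eligible.
Tuition Reimbursement — status contractor ✗ (requires full-time) → not eligible.
Flexible Spending Account — status contractor ✗ (requires full-time) → not eligible.
Long-Term Disability — status contractor ✓ (not excluded); service 329 days ≥ 90 days ✓; rating 5 ≥ 4 ✓; eligible for Remote Work Stipend ✓; not enrolled in Medical Plan ✗ → not eligible.
Health Insurance — status contractor ✗ (excluded) → not eligible.
Vision Plan — status contractor ✗ (requires full-time) → not eligible.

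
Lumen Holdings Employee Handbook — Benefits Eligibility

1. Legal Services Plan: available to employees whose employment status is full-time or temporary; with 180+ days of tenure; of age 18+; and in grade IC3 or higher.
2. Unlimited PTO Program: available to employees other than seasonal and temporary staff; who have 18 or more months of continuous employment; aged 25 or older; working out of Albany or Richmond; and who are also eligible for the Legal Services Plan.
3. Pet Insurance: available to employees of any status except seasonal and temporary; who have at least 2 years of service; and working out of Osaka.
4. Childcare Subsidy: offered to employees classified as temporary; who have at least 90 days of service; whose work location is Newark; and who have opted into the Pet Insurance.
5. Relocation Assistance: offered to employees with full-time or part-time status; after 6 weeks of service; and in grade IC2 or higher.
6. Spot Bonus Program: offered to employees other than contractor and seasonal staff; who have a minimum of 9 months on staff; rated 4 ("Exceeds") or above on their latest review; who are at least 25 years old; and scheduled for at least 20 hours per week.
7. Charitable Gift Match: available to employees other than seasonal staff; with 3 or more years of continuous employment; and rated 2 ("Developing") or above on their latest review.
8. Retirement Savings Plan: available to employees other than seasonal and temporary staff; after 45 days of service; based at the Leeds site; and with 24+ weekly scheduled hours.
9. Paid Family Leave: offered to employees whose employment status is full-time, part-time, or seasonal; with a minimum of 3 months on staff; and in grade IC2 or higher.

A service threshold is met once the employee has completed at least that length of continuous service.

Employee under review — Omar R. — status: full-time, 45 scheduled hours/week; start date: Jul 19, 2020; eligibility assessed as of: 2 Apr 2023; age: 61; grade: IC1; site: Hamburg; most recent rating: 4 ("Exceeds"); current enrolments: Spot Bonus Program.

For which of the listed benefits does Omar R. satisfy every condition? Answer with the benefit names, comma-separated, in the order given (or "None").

Service from Jul 19, 2020 to 2 Apr 2023: 987 days.
Legal Services Plan — status full-time ✓; service 987 days ≥ 180 days ✓; age 61 ≥ 18 ✓; grade IC1 < IC3 ✗ → not eligible.
Unlimited PTO Program — status full-time ✓ (not excluded); service 987 days ≥ 18 months (≈540 days) ✓; age 61 ≥ 25 ✓; site Hamburg ✗ (not Albany or Richmond) → not eligible.
Pet Insurance — status full-time ✓ (not excluded); service 987 days ≥ 2 years (≈730 days) ✓; site Hamburg ✗ (not Osaka) → not eligible.
Childcare Subsidy — status full-time ✗ (requires temporary) → not eligible.
Relocation Assistance — status full-time ✓; service 987 days ≥ 6 weeks (≈42 days) ✓; grade IC1 < IC2 ✗ → not eligible.
Spot Bonus Program — status full-time ✓ (not excluded); service 987 days ≥ 9 months (≈270 days) ✓; rating 4 ≥ 4 ✓; age 61 ≥ 25 ✓; 45 hrs/wk ≥ 20 ✓ → eligible.
Charitable Gift Match — status full-time ✓ (not excluded); service 987 days < 3 years (≈1095 days) ✗ → not eligible.
Retirement Savings Plan — status full-time ✓ (not excluded); service 987 days ≥ 45 days ✓; site Hamburg ✗ (not Leeds) → not eligible.
Paid Family Leave — status full-time ✓; service 987 days ≥ 3 months (≈90 days) ✓; grade IC1 < IC2 ✗ → not eligible.

Spot Bonus Program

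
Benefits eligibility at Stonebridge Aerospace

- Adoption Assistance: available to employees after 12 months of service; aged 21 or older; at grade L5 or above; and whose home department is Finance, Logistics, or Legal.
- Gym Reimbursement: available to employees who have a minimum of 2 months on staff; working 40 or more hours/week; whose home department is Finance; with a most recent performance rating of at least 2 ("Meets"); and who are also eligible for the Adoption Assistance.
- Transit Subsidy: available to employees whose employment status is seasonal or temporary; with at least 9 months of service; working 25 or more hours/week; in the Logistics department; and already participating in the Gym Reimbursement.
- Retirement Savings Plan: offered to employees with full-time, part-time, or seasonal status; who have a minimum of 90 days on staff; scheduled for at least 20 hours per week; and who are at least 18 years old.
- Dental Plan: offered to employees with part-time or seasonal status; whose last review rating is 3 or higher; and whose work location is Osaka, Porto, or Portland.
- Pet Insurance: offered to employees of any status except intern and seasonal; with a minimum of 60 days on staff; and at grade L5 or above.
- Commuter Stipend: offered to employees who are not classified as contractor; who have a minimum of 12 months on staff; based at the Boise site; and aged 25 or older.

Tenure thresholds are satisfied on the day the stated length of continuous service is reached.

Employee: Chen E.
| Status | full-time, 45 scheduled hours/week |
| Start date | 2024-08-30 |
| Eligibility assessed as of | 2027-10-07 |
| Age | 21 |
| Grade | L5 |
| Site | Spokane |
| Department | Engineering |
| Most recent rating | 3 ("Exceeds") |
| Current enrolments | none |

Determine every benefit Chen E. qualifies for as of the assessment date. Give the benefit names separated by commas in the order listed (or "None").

Retirement Savings Plan, Pet Insurance

Service from 2024-08-30 to 2027-10-07: 1133 days.
Adoption Assistance — service 1133 days ≥ 12 months (≈360 days) ✓; age 21 ≥ 21 ✓; grade L5 ≥ L5 ✓; dept Engineering ✗ → not eligible.
Gym Reimbursement — service 1133 days ≥ 2 months (≈60 days) ✓; 45 hrs/wk ≥ 40 ✓; dept Engineering ✗ → not eligible.
Transit Subsidy — status full-time ✗ (requires seasonal or temporary) → not eligible.
Retirement Savings Plan — status full-time ✓; service 1133 days ≥ 90 days ✓; 45 hrs/wk ≥ 20 ✓; age 21 ≥ 18 ✓ → eligible.
Dental Plan — status full-time ✗ (requires part-time or seasonal) → not eligible.
Pet Insurance — status full-time ✓ (not excluded); service 1133 days ≥ 60 days ✓; grade L5 ≥ L5 ✓ → eligible.
Commuter Stipend — status full-time ✓ (not excluded); service 1133 days ≥ 12 months (≈360 days) ✓; site Spokane ✗ (not Boise) → not eligible.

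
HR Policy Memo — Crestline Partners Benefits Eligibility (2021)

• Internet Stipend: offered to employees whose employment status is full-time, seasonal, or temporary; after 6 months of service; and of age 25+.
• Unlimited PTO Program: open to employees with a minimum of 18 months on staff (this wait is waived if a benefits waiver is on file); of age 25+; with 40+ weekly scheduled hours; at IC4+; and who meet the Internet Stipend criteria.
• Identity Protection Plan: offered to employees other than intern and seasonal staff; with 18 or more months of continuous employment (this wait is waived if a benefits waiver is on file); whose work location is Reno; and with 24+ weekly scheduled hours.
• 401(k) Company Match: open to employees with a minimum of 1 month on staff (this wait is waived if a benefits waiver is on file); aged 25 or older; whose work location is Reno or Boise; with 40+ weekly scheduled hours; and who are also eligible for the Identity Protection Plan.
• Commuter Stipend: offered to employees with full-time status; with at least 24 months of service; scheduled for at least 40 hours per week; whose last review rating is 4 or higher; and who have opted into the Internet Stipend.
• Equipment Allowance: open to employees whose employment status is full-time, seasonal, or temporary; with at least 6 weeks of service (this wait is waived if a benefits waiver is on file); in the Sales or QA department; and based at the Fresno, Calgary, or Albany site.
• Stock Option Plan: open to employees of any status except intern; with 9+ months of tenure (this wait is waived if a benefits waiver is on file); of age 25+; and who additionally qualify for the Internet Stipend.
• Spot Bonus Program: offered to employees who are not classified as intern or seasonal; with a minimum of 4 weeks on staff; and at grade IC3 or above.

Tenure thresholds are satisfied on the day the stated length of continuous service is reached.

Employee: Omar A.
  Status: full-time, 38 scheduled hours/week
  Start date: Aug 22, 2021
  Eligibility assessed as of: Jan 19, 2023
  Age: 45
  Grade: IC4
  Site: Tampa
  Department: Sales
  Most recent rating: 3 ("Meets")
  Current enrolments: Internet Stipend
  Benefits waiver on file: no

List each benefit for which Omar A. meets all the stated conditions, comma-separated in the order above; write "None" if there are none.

Service from Aug 22, 2021 to Jan 19, 2023: 515 days.
Internet Stipend — status full-time ✓; service 515 days ≥ 6 months (≈180 days) ✓; age 45 ≥ 25 ✓ → eligible.
Unlimited PTO Program — no waiver, service 515 days < 18 months (≈540 days) ✗ → not eligible.
Identity Protection Plan — status full-time ✓ (not excluded); no waiver, service 515 days < 18 months (≈540 days) ✗ → not eligible.
401(k) Company Match — no waiver, service 515 days ≥ 1 month (≈30 days) ✓; age 45 ≥ 25 ✓; site Tampa ✗ (not Reno or Boise) → not eligible.
Commuter Stipend — status full-time ✓; service 515 days < 24 months (≈720 days) ✗ → not eligible.
Equipment Allowance — status full-time ✓; no waiver, service 515 days ≥ 6 weeks (≈42 days) ✓; dept Sales ✓; site Tampa ✗ (not Fresno, Calgary, or Albany) → not eligible.
Stock Option Plan — status full-time ✓ (not excluded); no waiver, service 515 days ≥ 9 months (≈270 days) ✓; age 45 ≥ 25 ✓; eligible for Internet Stipend ✓ → eligible.
Spot Bonus Program — status full-time ✓ (not excluded); service 515 days ≥ 4 weeks (≈28 days) ✓; grade IC4 ≥ IC3 ✓ → eligible.

Internet Stipend, Stock Option Plan, Spot Bonus Program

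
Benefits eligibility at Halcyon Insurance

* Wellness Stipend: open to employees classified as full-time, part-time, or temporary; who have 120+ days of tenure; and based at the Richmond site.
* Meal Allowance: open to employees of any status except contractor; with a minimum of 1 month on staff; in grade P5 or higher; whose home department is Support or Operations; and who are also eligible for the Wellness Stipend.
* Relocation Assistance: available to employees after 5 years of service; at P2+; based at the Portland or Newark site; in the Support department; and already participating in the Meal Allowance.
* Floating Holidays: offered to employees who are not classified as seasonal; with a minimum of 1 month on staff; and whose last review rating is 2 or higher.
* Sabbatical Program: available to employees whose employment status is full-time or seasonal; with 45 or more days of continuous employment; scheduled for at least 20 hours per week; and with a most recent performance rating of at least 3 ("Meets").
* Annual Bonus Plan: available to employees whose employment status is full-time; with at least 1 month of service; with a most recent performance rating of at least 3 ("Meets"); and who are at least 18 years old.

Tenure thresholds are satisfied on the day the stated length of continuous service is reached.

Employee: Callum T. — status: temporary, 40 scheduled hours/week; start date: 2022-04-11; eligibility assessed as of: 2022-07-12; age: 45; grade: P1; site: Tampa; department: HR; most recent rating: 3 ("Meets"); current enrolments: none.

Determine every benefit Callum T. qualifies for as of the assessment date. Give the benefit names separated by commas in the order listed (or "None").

Floating Holidays

Service from 2022-04-11 to 2022-07-12: 92 days.
Wellness Stipend — status temporary ✓; service 92 days < 120 days ✗ → not eligible.
Meal Allowance — status temporary ✓ (not excluded); service 92 days ≥ 1 month (≈30 days) ✓; grade P1 < P5 ✗ → not eligible.
Relocation Assistance — service 92 days < 5 years (≈1825 days) ✗ → not eligible.
Floating Holidays — status temporary ✓ (not excluded); service 92 days ≥ 1 month (≈30 days) ✓; rating 3 ≥ 2 ✓ → eligible.
Sabbatical Program — status temporary ✗ (requires full-time or seasonal) → not eligible.
Annual Bonus Plan — status temporary ✗ (requires full-time) → not eligible.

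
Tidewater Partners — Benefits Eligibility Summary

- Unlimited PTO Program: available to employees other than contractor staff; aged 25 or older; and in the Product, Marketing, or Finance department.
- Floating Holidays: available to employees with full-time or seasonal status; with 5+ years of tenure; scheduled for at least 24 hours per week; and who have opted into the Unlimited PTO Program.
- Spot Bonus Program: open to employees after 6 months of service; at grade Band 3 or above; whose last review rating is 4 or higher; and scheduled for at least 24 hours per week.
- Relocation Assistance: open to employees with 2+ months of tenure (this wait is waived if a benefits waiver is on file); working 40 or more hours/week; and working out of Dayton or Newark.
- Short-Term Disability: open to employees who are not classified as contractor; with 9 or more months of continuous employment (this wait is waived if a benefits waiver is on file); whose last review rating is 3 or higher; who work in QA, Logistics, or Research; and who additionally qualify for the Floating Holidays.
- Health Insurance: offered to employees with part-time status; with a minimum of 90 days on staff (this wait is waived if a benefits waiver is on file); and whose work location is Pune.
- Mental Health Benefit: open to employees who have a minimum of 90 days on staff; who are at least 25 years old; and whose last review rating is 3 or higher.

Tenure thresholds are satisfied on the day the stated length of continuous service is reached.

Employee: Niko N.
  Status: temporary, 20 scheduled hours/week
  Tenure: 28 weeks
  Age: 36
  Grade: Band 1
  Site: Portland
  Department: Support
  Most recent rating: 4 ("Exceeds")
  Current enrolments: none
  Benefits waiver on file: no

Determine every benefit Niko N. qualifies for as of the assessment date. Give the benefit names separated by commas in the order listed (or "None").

Unlimited PTO Program — status temporary ✓ (not excluded); age 36 ≥ 25 ✓; dept Support ✗ → not eligible.
Floating Holidays — status temporary ✗ (requires full-time or seasonal) → not eligible.
Spot Bonus Program — service 28 weeks ≥ 6 months (≈180 days) ✓; grade Band 1 < Band 3 ✗ → not eligible.
Relocation Assistance — no waiver, service 28 weeks ≥ 2 months (≈60 days) ✓; 20 hrs/wk < 40 ✗ → not eligible.
Short-Term Disability — status temporary ✓ (not excluded); no waiver, service 28 weeks < 9 months (≈270 days) ✗ → not eligible.
Health Insurance — status temporary ✗ (requires part-time) → not eligible.
Mental Health Benefit — service 28 weeks ≥ 90 days ✓; age 36 ≥ 25 ✓; rating 4 ≥ 3 ✓ → eligible.

Mental Health Benefit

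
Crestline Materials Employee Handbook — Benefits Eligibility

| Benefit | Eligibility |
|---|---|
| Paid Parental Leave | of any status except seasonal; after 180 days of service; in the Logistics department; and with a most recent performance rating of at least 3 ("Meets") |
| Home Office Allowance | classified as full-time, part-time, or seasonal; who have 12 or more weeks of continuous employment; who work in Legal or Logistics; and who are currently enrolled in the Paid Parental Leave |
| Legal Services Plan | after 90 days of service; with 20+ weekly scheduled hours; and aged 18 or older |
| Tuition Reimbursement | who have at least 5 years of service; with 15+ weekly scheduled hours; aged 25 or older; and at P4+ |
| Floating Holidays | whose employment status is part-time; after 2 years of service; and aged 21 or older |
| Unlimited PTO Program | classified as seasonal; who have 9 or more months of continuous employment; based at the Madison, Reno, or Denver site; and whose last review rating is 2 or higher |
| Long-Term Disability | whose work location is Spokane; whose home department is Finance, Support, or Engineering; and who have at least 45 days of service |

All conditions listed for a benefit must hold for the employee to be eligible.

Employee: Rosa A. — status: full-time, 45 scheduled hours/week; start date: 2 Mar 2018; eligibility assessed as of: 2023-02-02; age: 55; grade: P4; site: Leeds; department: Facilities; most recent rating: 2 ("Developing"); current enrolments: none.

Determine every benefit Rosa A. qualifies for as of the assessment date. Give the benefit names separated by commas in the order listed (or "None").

Service from 2 Mar 2018 to 2023-02-02: 1798 days.
Paid Parental Leave — status full-time ✓ (not excluded); service 1798 days ≥ 180 days ✓; dept Facilities ✗ → not eligible.
Home Office Allowance — status full-time ✓; service 1798 days ≥ 12 weeks (≈84 days) ✓; dept Facilities ✗ → not eligible.
Legal Services Plan — service 1798 days ≥ 90 days ✓; 45 hrs/wk ≥ 20 ✓; age 55 ≥ 18 ✓ → eligible.
Tuition Reimbursement — service 1798 days < 5 years (≈1825 days) ✗ → not eligible.
Floating Holidays — status full-time ✗ (requires part-time) → not eligible.
Unlimited PTO Program — status full-time ✗ (requires seasonal) → not eligible.
Long-Term Disability — site Leeds ✗ (not Spokane) → not eligible.

Legal Services Plan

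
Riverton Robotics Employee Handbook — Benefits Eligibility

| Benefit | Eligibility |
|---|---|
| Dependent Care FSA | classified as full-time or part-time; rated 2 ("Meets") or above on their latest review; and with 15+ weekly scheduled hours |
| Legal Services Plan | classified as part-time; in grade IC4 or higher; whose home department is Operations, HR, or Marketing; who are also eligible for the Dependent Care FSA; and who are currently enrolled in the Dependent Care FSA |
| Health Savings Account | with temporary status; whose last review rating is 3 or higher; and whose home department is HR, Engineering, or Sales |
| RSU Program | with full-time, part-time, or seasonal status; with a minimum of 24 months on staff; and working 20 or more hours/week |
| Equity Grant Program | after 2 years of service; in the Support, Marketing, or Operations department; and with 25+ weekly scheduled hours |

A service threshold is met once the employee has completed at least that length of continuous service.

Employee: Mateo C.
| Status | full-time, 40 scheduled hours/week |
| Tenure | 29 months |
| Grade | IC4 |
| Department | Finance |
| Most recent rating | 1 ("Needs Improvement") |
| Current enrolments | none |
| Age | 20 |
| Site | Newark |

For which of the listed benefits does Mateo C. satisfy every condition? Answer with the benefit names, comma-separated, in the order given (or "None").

RSU Program

Dependent Care FSA — status full-time ✓; rating 1 < 2 ✗ → not eligible.
Legal Services Plan — status full-time ✗ (requires part-time) → not eligible.
Health Savings Account — status full-time ✗ (requires temporary) → not eligible.
RSU Program — status full-time ✓; service 29 months ≥ 24 months ✓; 40 hrs/wk ≥ 20 ✓ → eligible.
Equity Grant Program — service 29 months ≥ 2 years (≈730 days) ✓; dept Finance ✗ → not eligible.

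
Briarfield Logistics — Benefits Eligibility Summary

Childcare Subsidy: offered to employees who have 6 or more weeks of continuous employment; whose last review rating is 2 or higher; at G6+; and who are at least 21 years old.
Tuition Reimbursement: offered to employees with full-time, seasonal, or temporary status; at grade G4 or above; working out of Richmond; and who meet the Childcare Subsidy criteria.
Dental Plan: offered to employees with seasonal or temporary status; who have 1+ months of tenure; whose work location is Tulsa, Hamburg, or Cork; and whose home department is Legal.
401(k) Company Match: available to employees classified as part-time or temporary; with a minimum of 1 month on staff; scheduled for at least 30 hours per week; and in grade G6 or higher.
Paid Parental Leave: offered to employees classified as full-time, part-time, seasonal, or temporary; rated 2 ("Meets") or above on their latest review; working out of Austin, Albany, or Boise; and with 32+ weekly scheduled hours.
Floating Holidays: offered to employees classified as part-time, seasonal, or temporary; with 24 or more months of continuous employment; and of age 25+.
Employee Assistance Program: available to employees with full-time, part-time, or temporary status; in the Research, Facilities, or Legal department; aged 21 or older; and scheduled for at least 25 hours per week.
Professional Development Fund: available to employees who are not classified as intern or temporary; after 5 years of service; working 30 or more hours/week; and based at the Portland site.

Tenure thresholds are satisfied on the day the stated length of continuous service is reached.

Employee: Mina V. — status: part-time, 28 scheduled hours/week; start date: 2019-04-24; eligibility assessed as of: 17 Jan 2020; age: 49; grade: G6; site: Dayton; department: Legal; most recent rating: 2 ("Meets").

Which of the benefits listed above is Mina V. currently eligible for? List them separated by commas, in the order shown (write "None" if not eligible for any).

Service from 2019-04-24 to 17 Jan 2020: 268 days.
Childcare Subsidy — service 268 days ≥ 6 weeks (≈42 days) ✓; rating 2 ≥ 2 ✓; grade G6 ≥ G6 ✓; age 49 ≥ 21 ✓ → eligible.
Tuition Reimbursement — status part-time ✗ (requires full-time, seasonal, or temporary) → not eligible.
Dental Plan — status part-time ✗ (requires seasonal or temporary) → not eligible.
401(k) Company Match — status part-time ✓; service 268 days ≥ 1 month (≈30 days) ✓; 28 hrs/wk < 30 ✗ → not eligible.
Paid Parental Leave — status part-time ✓; rating 2 ≥ 2 ✓; site Dayton ✗ (not Austin, Albany, or Boise) → not eligible.
Floating Holidays — status part-time ✓; service 268 days < 24 months (≈720 days) ✗ → not eligible.
Employee Assistance Program — status part-time ✓; dept Legal ✓; age 49 ≥ 21 ✓; 28 hrs/wk ≥ 25 ✓ → eligible.
Professional Development Fund — status part-time ✓ (not excluded); service 268 days < 5 years (≈1825 days) ✗ → not eligible.

Childcare Subsidy, Employee Assistance Program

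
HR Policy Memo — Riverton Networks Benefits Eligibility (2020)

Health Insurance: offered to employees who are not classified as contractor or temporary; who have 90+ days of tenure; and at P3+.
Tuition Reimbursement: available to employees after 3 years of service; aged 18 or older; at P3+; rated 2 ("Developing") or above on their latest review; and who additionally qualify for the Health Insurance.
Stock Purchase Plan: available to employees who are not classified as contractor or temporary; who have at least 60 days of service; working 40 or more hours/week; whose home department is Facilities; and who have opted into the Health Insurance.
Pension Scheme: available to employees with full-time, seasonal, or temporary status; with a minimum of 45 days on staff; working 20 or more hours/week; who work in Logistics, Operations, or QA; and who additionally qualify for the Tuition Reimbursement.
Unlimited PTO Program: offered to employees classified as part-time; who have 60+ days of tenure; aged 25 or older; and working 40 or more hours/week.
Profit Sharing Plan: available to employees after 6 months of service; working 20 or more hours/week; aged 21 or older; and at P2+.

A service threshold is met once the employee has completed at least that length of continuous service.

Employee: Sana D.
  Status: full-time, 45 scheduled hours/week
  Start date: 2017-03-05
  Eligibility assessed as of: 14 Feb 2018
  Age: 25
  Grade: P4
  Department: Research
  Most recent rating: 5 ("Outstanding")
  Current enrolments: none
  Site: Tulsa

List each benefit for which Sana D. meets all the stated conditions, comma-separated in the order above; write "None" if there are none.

Service from 2017-03-05 to 14 Feb 2018: 346 days.
Health Insurance — status full-time ✓ (not excluded); service 346 days ≥ 90 days ✓; grade P4 ≥ P3 ✓ → eligible.
Tuition Reimbursement — service 346 days < 3 years (≈1095 days) ✗ → not eligible.
Stock Purchase Plan — status full-time ✓ (not excluded); service 346 days ≥ 60 days ✓; 45 hrs/wk ≥ 40 ✓; dept Research ✗ → not eligible.
Pension Scheme — status full-time ✓; service 346 days ≥ 45 days ✓; 45 hrs/wk ≥ 20 ✓; dept Research ✗ → not eligible.
Unlimited PTO Program — status full-time ✗ (requires part-time) → not eligible.
Profit Sharing Plan — service 346 days ≥ 6 months (≈180 days) ✓; 45 hrs/wk ≥ 20 ✓; age 25 ≥ 21 ✓; grade P4 ≥ P2 ✓ → eligible.

Health Insurance, Profit Sharing Plan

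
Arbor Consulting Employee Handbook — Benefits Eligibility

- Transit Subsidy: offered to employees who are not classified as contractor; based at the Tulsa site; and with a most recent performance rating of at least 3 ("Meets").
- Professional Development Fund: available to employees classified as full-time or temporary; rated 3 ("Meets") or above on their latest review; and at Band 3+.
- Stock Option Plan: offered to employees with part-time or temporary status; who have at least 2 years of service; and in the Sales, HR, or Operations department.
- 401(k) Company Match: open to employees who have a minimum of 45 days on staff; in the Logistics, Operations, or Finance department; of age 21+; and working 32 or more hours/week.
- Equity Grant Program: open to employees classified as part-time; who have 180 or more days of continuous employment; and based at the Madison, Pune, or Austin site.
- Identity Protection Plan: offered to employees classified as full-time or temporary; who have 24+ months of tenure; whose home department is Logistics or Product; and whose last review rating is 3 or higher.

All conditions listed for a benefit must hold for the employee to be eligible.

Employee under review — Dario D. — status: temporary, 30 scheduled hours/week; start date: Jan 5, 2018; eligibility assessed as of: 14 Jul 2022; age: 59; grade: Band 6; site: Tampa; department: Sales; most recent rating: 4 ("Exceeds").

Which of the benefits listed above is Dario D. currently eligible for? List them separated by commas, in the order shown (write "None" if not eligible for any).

Professional Development Fund, Stock Option Plan

Service from Jan 5, 2018 to 14 Jul 2022: 1651 days.
Transit Subsidy — status temporary ✓ (not excluded); site Tampa ✗ (not Tulsa) → not eligible.
Professional Development Fund — status temporary ✓; rating 4 ≥ 3 ✓; grade Band 6 ≥ Band 3 ✓ → eligible.
Stock Option Plan — status temporary ✓; service 1651 days ≥ 2 years (≈730 days) ✓; dept Sales ✓ → eligible.
401(k) Company Match — service 1651 days ≥ 45 days ✓; dept Sales ✗ → not eligible.
Equity Grant Program — status temporary ✗ (requires part-time) → not eligible.
Identity Protection Plan — status temporary ✓; service 1651 days ≥ 24 months (≈720 days) ✓; dept Sales ✗ → not eligible.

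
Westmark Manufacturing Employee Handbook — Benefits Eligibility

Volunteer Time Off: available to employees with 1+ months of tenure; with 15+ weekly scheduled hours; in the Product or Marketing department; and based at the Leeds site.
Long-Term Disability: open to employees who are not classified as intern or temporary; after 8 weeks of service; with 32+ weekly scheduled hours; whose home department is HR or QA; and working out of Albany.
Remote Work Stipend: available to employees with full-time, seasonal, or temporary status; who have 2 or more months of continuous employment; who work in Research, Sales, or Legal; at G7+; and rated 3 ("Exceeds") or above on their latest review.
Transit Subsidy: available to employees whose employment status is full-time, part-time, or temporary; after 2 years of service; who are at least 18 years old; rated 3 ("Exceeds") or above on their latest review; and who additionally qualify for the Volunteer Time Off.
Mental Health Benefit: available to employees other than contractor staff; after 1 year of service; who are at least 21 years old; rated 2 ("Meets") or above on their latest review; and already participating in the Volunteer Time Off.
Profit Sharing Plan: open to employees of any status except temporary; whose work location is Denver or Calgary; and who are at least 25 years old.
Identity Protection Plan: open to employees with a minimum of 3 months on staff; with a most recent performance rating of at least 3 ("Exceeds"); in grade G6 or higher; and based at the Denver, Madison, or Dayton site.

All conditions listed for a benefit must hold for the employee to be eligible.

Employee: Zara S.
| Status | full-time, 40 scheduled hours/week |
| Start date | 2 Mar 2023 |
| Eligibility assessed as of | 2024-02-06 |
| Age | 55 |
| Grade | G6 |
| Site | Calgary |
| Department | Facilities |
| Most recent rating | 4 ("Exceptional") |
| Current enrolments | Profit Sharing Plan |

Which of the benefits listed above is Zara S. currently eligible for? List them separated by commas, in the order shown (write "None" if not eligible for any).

Profit Sharing Plan

Service from 2 Mar 2023 to 2024-02-06: 341 days.
Volunteer Time Off — service 341 days ≥ 1 month (≈30 days) ✓; 40 hrs/wk ≥ 15 ✓; dept Facilities ✗ → not eligible.
Long-Term Disability — status full-time ✓ (not excluded); service 341 days ≥ 8 weeks (≈56 days) ✓; 40 hrs/wk ≥ 32 ✓; dept Facilities ✗ → not eligible.
Remote Work Stipend — status full-time ✓; service 341 days ≥ 2 months (≈60 days) ✓; dept Facilities ✗ → not eligible.
Transit Subsidy — status full-time ✓; service 341 days < 2 years (≈730 days) ✗ → not eligible.
Mental Health Benefit — status full-time ✓ (not excluded); service 341 days < 1 year (≈365 days) ✗ → not eligible.
Profit Sharing Plan — status full-time ✓ (not excluded); site Calgary ✓; age 55 ≥ 25 ✓ → eligible.
Identity Protection Plan — service 341 days ≥ 3 months (≈90 days) ✓; rating 4 ≥ 3 ✓; grade G6 ≥ G6 ✓; site Calgary ✗ (not Denver, Madison, or Dayton) → not eligible.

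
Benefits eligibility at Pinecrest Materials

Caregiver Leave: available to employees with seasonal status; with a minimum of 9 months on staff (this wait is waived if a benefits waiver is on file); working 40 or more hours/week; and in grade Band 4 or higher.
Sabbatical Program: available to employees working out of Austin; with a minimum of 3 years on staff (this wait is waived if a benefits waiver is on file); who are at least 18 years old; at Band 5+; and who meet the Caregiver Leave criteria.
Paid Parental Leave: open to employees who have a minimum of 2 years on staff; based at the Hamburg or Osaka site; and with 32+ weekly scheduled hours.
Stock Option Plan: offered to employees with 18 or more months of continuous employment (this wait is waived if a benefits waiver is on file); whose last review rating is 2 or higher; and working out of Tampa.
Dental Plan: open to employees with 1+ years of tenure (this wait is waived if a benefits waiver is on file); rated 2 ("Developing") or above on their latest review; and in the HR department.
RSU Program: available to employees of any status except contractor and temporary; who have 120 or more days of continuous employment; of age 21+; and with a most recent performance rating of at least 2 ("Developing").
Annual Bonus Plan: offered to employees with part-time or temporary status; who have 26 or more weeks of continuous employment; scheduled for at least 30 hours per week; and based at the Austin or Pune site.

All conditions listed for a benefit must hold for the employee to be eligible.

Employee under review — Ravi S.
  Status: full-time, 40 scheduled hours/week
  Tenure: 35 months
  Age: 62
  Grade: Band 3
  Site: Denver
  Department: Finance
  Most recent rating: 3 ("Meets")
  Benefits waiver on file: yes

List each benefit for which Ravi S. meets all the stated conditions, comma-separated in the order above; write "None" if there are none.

Caregiver Leave — status full-time ✗ (requires seasonal) → not eligible.
Sabbatical Program — site Denver ✗ (not Austin) → not eligible.
Paid Parental Leave — service 35 months ≥ 2 years (≈730 days) ✓; site Denver ✗ (not Hamburg or Osaka) → not eligible.
Stock Option Plan — benefits waiver on file ✓; rating 3 ≥ 2 ✓; site Denver ✗ (not Tampa) → not eligible.
Dental Plan — benefits waiver on file ✓; rating 3 ≥ 2 ✓; dept Finance ✗ → not eligible.
RSU Program — status full-time ✓ (not excluded); service 35 months ≥ 120 days ✓; age 62 ≥ 21 ✓; rating 3 ≥ 2 ✓ → eligible.
Annual Bonus Plan — status full-time ✗ (requires part-time or temporary) → not eligible.

RSU Program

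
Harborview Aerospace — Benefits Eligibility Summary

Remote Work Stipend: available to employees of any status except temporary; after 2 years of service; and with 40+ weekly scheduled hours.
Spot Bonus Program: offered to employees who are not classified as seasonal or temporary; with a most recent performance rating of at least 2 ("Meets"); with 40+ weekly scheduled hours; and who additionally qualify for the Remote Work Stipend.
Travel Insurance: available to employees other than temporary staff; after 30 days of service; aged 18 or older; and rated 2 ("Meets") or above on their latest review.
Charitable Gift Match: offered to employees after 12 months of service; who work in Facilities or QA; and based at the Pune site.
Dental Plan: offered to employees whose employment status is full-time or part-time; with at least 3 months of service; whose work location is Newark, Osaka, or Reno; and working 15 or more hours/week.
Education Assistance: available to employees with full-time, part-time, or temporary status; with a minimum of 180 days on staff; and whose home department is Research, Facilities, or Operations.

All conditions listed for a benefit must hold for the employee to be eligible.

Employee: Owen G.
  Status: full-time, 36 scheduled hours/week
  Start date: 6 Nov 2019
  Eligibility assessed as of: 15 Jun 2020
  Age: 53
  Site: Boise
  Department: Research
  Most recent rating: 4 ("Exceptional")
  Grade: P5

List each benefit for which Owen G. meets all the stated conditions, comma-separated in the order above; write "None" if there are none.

Service from 6 Nov 2019 to 15 Jun 2020: 222 days.
Remote Work Stipend — status full-time ✓ (not excluded); service 222 days < 2 years (≈730 days) ✗ → not eligible.
Spot Bonus Program — status full-time ✓ (not excluded); rating 4 ≥ 2 ✓; 36 hrs/wk < 40 ✗ → not eligible.
Travel Insurance — status full-time ✓ (not excluded); service 222 days ≥ 30 days ✓; age 53 ≥ 18 ✓; rating 4 ≥ 2 ✓ → eligible.
Charitable Gift Match — service 222 days < 12 months (≈360 days) ✗ → not eligible.
Dental Plan — status full-time ✓; service 222 days ≥ 3 months (≈90 days) ✓; site Boise ✗ (not Newark, Osaka, or Reno) → not eligible.
Education Assistance — status full-time ✓; service 222 days ≥ 180 days ✓; dept Research ✓ → eligible.

Travel Insurance, Education Assistance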